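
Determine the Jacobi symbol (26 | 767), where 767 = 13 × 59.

0

Pull out 2: since 767 ≡ 7 (mod 8), (2/767) = +1.
Reciprocity: 13 ≡ 1 and 767 ≡ 3 (mod 4), so (13/767) = +(767/13).
Reduce top mod 13: now compute (0/13).
Top reduces to 0: gcd > 1, so the symbol is 0.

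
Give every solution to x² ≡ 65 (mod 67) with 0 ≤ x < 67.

20, 47

Since 67 ≡ 3 (mod 4), a square root of 65 is 65^((67+1)/4) = 65^17 mod 67.
Repeated squaring: 65^2≡4, 65^4≡16, 65^8≡55, 65^16≡10 (mod 67).
65^17 = 65^(16+1) ≡ 47 (mod 67).
Check: 47² = 2209 ≡ 65 (mod 67). The two roots are 20 and 47.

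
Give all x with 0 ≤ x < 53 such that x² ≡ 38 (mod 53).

12, 41

53 ≡ 1 (mod 4), so we find a root by search.
Trying successive values, 12² = 144 ≡ 38 (mod 53). The other root is 53 − 12 = 41.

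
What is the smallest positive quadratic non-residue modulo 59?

2

(2/59) = −1, so 2 is the smallest positive non-residue mod 59.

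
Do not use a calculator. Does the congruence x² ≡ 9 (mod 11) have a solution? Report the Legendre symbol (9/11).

Reciprocity: 9 ≡ 1 and 11 ≡ 3 (mod 4), so (9/11) = +(11/9).
Reduce top mod 9: now compute (2/9).
Pull out 2: since 9 ≡ 1 (mod 8), (2/9) = +1.
Reached (1/9) = 1. Collecting the sign flips along the way, the symbol is +1.

1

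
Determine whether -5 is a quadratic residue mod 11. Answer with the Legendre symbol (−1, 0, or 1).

Euler's criterion: (-5/11) ≡ 6^5 (mod 11).
6^2 ≡ 3 (mod 11)
6^4 ≡ 9 (mod 11)
6^5 = 6^(4+1) ≡ 10 (mod 11).
Result is 10 ≡ −1, so (-5/11) = −1.

-1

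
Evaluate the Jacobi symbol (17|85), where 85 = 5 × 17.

Reciprocity: 17 ≡ 1 and 85 ≡ 1 (mod 4), so (17/85) = +(85/17).
Reduce top mod 17: now compute (0/17).
Top reduces to 0: gcd > 1, so the symbol is 0.

0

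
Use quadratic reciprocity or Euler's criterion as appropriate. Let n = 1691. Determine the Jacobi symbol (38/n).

Pull out 2: since 1691 ≡ 3 (mod 8), (2/1691) = -1.
Reciprocity: 19 ≡ 3 and 1691 ≡ 3 (mod 4), so (19/1691) = −(1691/19).
Reduce top mod 19: now compute (0/19).
Top reduces to 0: gcd > 1, so the symbol is 0.

0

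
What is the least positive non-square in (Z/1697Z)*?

3

(2/1697) = +1, so 2 is a residue.
(3/1697) = −1, so 3 is the smallest positive non-residue mod 1697.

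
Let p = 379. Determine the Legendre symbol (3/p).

-1

Euler's criterion: (3/379) ≡ 3^189 (mod 379).
3^2 ≡ 9 (mod 379)
3^4 ≡ 81 (mod 379)
3^8 ≡ 118 (mod 379)
3^16 ≡ 280 (mod 379)
3^32 ≡ 326 (mod 379)
3^64 ≡ 156 (mod 379)
3^128 ≡ 80 (mod 379)
3^189 = 3^(128+32+16+8+4+1) ≡ 378 (mod 379).
Result is 378 ≡ −1, so (3/379) = −1.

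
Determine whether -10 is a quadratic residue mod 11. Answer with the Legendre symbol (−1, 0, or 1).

1

First reduce: -10 ≡ 1 (mod 11).
Reached (1/11) = 1. Collecting the sign flips along the way, the symbol is +1.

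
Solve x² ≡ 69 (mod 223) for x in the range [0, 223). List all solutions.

31, 192

Since 223 ≡ 3 (mod 4), a square root of 69 is 69^((223+1)/4) = 69^56 mod 223.
Repeated squaring: 69^2≡78, 69^4≡63, 69^8≡178, 69^16≡18, 69^32≡101 (mod 223).
69^56 = 69^(32+16+8) ≡ 31 (mod 223).
Check: 31² = 961 ≡ 69 (mod 223). The two roots are 31 and 192.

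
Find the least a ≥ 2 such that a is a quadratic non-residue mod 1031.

7

(2/1031) = +1, so 2 is a residue.
(3/1031) = +1, so 3 is a residue.
(4/1031) = +1, so 4 is a residue.
(5/1031) = +1, so 5 is a residue.
(6/1031) = +1, so 6 is a residue.
(7/1031) = −1, so 7 is the smallest positive non-residue mod 1031.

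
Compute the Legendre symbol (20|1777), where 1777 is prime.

Pull out 2^2: since 1777 ≡ 1 (mod 8), (2/1777) = +1, so (2/1777)^2 = +1.
Reciprocity: 5 ≡ 1 and 1777 ≡ 1 (mod 4), so (5/1777) = +(1777/5).
Reduce top mod 5: now compute (2/5).
Pull out 2: since 5 ≡ 5 (mod 8), (2/5) = -1.
Reached (1/5) = 1. Collecting the sign flips along the way, the symbol is -1.

-1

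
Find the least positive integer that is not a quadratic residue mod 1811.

(2/1811) = −1, so 2 is the smallest positive non-residue mod 1811.

2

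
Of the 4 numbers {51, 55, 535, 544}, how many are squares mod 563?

1

(51/563) = +1 → QR.
(55/563) = -1 → non-residue.
(535/563) = -1 → non-residue.
(544/563) = -1 → non-residue.
Total quadratic residues among the 4: 1.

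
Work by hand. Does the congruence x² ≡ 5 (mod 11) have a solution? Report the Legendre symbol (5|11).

1

Reciprocity: 5 ≡ 1 and 11 ≡ 3 (mod 4), so (5/11) = +(11/5).
Reduce top mod 5: now compute (1/5).
Reached (1/5) = 1. Collecting the sign flips along the way, the symbol is +1.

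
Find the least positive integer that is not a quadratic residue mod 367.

3

(2/367) = +1, so 2 is a residue.
(3/367) = −1, so 3 is the smallest positive non-residue mod 367.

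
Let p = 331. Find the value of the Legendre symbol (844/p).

-1

Euler's criterion: (844/331) ≡ 182^165 (mod 331).
182^2 ≡ 24 (mod 331)
182^4 ≡ 245 (mod 331)
182^8 ≡ 114 (mod 331)
182^16 ≡ 87 (mod 331)
182^32 ≡ 287 (mod 331)
182^64 ≡ 281 (mod 331)
182^128 ≡ 183 (mod 331)
182^165 = 182^(128+32+4+1) ≡ 330 (mod 331).
Result is 330 ≡ −1, so (844/331) = −1.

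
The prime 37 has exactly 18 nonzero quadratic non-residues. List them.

Square k = 1,…,18 (k and 37−k give the same square):
1²=1, 2²=4, 3²=9, 4²=16, 5²=25, 6²=36, 7²≡12, 8²≡27, 9²≡7, 10²≡26, 11²≡10, 12²≡33, 13²≡21, 14²≡11, 15²≡3, 16²≡34, 17²≡30, 18²≡28 (mod 37).
The residues are {1, 3, 4, 7, 9, 10, 11, 12, 16, 21, 25, 26, 27, 28, 30, 33, 34, 36}; the non-residues are the remaining 18 nonzero classes.

2 5 6 8 13 14 15 17 18 19 20 22 23 24 29 31 32 35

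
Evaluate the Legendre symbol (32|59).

Pull out 2^5: since 59 ≡ 3 (mod 8), (2/59) = -1, so (2/59)^5 = -1.
Reached (1/59) = 1. Collecting the sign flips along the way, the symbol is -1.

-1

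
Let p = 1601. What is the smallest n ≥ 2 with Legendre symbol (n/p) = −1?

(2/1601) = +1, so 2 is a residue.
(3/1601) = −1, so 3 is the smallest positive non-residue mod 1601.

3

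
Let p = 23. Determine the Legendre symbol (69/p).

First reduce: 69 ≡ 0 (mod 23).
Top reduces to 0: gcd > 1, so the symbol is 0.

0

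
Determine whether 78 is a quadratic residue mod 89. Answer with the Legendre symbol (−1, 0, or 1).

1

Pull out 2: since 89 ≡ 1 (mod 8), (2/89) = +1.
Reciprocity: 39 ≡ 3 and 89 ≡ 1 (mod 4), so (39/89) = +(89/39).
Reduce top mod 39: now compute (11/39).
Reciprocity: 11 ≡ 3 and 39 ≡ 3 (mod 4), so (11/39) = −(39/11).
Reduce top mod 11: now compute (6/11).
Pull out 2: since 11 ≡ 3 (mod 8), (2/11) = -1.
Reciprocity: 3 ≡ 3 and 11 ≡ 3 (mod 4), so (3/11) = −(11/3).
Reduce top mod 3: now compute (2/3).
Pull out 2: since 3 ≡ 3 (mod 8), (2/3) = -1.
Reached (1/3) = 1. Collecting the sign flips along the way, the symbol is +1.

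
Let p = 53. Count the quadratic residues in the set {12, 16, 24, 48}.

2

(12/53) = -1 → non-residue.
(16/53) = +1 → QR.
(24/53) = +1 → QR.
(48/53) = -1 → non-residue.
Total quadratic residues among the 4: 2.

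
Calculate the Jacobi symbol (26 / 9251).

Pull out 2: since 9251 ≡ 3 (mod 8), (2/9251) = -1.
Reciprocity: 13 ≡ 1 and 9251 ≡ 3 (mod 4), so (13/9251) = +(9251/13).
Reduce top mod 13: now compute (8/13).
Pull out 2^3: since 13 ≡ 5 (mod 8), (2/13) = -1, so (2/13)^3 = -1.
Reached (1/13) = 1. Collecting the sign flips along the way, the symbol is +1.

1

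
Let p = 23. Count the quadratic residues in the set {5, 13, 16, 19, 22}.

(5/23) = -1 → non-residue.
(13/23) = +1 → QR.
(16/23) = +1 → QR.
(19/23) = -1 → non-residue.
(22/23) = -1 → non-residue.
Total quadratic residues among the 5: 2.

2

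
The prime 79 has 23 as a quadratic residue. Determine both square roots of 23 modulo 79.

Since 79 ≡ 3 (mod 4), a square root of 23 is 23^((79+1)/4) = 23^20 mod 79.
Repeated squaring: 23^2≡55, 23^4≡23, 23^8≡55, 23^16≡23 (mod 79).
23^20 = 23^(16+4) ≡ 55 (mod 79).
Check: 55² = 3025 ≡ 23 (mod 79). The two roots are 24 and 55.

24, 55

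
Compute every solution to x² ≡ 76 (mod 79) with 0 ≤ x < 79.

Since 79 ≡ 3 (mod 4), a square root of 76 is 76^((79+1)/4) = 76^20 mod 79.
Repeated squaring: 76^2≡9, 76^4≡2, 76^8≡4, 76^16≡16 (mod 79).
76^20 = 76^(16+4) ≡ 32 (mod 79).
Check: 32² = 1024 ≡ 76 (mod 79). The two roots are 32 and 47.

32, 47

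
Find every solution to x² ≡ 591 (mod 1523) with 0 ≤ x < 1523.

Since 1523 ≡ 3 (mod 4), a square root of 591 is 591^((1523+1)/4) = 591^381 mod 1523.
Repeated squaring: 591^2≡514, 591^4≡717, 591^8≡838, 591^16≡141, 591^32≡82, 591^64≡632, 591^128≡398, 591^256≡12 (mod 1523).
591^381 = 591^(256+64+32+16+8+4+1) ≡ 776 (mod 1523).
Check: 776² = 602176 ≡ 591 (mod 1523). The two roots are 747 and 776.

747, 776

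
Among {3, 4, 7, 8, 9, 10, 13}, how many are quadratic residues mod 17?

(3/17) = -1 → non-residue.
(4/17) = +1 → QR.
(7/17) = -1 → non-residue.
(8/17) = +1 → QR.
(9/17) = +1 → QR.
(10/17) = -1 → non-residue.
(13/17) = +1 → QR.
Total quadratic residues among the 7: 4.

4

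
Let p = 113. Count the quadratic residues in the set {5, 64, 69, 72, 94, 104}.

(5/113) = -1 → non-residue.
(64/113) = +1 → QR.
(69/113) = +1 → QR.
(72/113) = +1 → QR.
(94/113) = -1 → non-residue.
(104/113) = +1 → QR.
Total quadratic residues among the 6: 4.

4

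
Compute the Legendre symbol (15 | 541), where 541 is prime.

Euler's criterion: (15/541) ≡ 15^270 (mod 541).
15^2 ≡ 225 (mod 541)
15^4 ≡ 312 (mod 541)
15^8 ≡ 505 (mod 541)
15^16 ≡ 214 (mod 541)
15^32 ≡ 352 (mod 541)
15^64 ≡ 15 (mod 541)
15^128 ≡ 225 (mod 541)
15^256 ≡ 312 (mod 541)
15^270 = 15^(256+8+4+2) ≡ 1 (mod 541).
Result is 1, so (15/541) = 1.

1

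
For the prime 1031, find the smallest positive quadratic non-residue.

(2/1031) = +1, so 2 is a residue.
(3/1031) = +1, so 3 is a residue.
(4/1031) = +1, so 4 is a residue.
(5/1031) = +1, so 5 is a residue.
(6/1031) = +1, so 6 is a residue.
(7/1031) = −1, so 7 is the smallest positive non-residue mod 1031.

7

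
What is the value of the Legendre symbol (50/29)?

-1

First reduce: 50 ≡ 21 (mod 29).
Reciprocity: 21 ≡ 1 and 29 ≡ 1 (mod 4), so (21/29) = +(29/21).
Reduce top mod 21: now compute (8/21).
Pull out 2^3: since 21 ≡ 5 (mod 8), (2/21) = -1, so (2/21)^3 = -1.
Reached (1/21) = 1. Collecting the sign flips along the way, the symbol is -1.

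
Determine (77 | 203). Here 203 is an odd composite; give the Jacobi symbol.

Reciprocity: 77 ≡ 1 and 203 ≡ 3 (mod 4), so (77/203) = +(203/77).
Reduce top mod 77: now compute (49/77).
Reciprocity: 49 ≡ 1 and 77 ≡ 1 (mod 4), so (49/77) = +(77/49).
Reduce top mod 49: now compute (28/49).
Pull out 2^2: since 49 ≡ 1 (mod 8), (2/49) = +1, so (2/49)^2 = +1.
Reciprocity: 7 ≡ 3 and 49 ≡ 1 (mod 4), so (7/49) = +(49/7).
Reduce top mod 7: now compute (0/7).
Top reduces to 0: gcd > 1, so the symbol is 0.

0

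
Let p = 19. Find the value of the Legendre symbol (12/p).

-1

Euler's criterion: (12/19) ≡ 12^9 (mod 19).
12^2 ≡ 11 (mod 19)
12^4 ≡ 7 (mod 19)
12^8 ≡ 11 (mod 19)
12^9 = 12^(8+1) ≡ 18 (mod 19).
Result is 18 ≡ −1, so (12/19) = −1.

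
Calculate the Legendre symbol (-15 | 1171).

Euler's criterion: (-15/1171) ≡ 1156^585 (mod 1171).
1156^2 ≡ 225 (mod 1171)
1156^4 ≡ 272 (mod 1171)
1156^8 ≡ 211 (mod 1171)
1156^16 ≡ 23 (mod 1171)
1156^32 ≡ 529 (mod 1171)
1156^64 ≡ 1143 (mod 1171)
1156^128 ≡ 784 (mod 1171)
1156^256 ≡ 1052 (mod 1171)
1156^512 ≡ 109 (mod 1171)
1156^585 = 1156^(512+64+8+1) ≡ 1 (mod 1171).
Result is 1, so (-15/1171) = 1.

1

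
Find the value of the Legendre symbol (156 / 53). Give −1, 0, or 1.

-1

First reduce: 156 ≡ 50 (mod 53).
Pull out 2: since 53 ≡ 5 (mod 8), (2/53) = -1.
Reciprocity: 25 ≡ 1 and 53 ≡ 1 (mod 4), so (25/53) = +(53/25).
Reduce top mod 25: now compute (3/25).
Reciprocity: 3 ≡ 3 and 25 ≡ 1 (mod 4), so (3/25) = +(25/3).
Reduce top mod 3: now compute (1/3).
Reached (1/3) = 1. Collecting the sign flips along the way, the symbol is -1.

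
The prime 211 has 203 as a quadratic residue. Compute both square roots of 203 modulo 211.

25, 186

Since 211 ≡ 3 (mod 4), a square root of 203 is 203^((211+1)/4) = 203^53 mod 211.
Repeated squaring: 203^2≡64, 203^4≡87, 203^8≡184, 203^16≡96, 203^32≡143 (mod 211).
203^53 = 203^(32+16+4+1) ≡ 25 (mod 211).
Check: 25² = 625 ≡ 203 (mod 211). The two roots are 25 and 186.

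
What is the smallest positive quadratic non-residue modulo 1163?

(2/1163) = −1, so 2 is the smallest positive non-residue mod 1163.

2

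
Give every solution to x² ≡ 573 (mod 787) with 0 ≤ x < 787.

Since 787 ≡ 3 (mod 4), a square root of 573 is 573^((787+1)/4) = 573^197 mod 787.
Repeated squaring: 573^2≡150, 573^4≡464, 573^8≡445, 573^16≡488, 573^32≡470, 573^64≡540, 573^128≡410 (mod 787).
573^197 = 573^(128+64+4+1) ≡ 726 (mod 787).
Check: 726² = 527076 ≡ 573 (mod 787). The two roots are 61 and 726.

61, 726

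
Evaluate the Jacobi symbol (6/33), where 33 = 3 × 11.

Pull out 2: since 33 ≡ 1 (mod 8), (2/33) = +1.
Reciprocity: 3 ≡ 3 and 33 ≡ 1 (mod 4), so (3/33) = +(33/3).
Reduce top mod 3: now compute (0/3).
Top reduces to 0: gcd > 1, so the symbol is 0.

0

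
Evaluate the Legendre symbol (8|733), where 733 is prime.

-1

Pull out 2^3: since 733 ≡ 5 (mod 8), (2/733) = -1, so (2/733)^3 = -1.
Reached (1/733) = 1. Collecting the sign flips along the way, the symbol is -1.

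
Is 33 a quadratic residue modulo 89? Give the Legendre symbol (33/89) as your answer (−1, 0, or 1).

Reciprocity: 33 ≡ 1 and 89 ≡ 1 (mod 4), so (33/89) = +(89/33).
Reduce top mod 33: now compute (23/33).
Reciprocity: 23 ≡ 3 and 33 ≡ 1 (mod 4), so (23/33) = +(33/23).
Reduce top mod 23: now compute (10/23).
Pull out 2: since 23 ≡ 7 (mod 8), (2/23) = +1.
Reciprocity: 5 ≡ 1 and 23 ≡ 3 (mod 4), so (5/23) = +(23/5).
Reduce top mod 5: now compute (3/5).
Reciprocity: 3 ≡ 3 and 5 ≡ 1 (mod 4), so (3/5) = +(5/3).
Reduce top mod 3: now compute (2/3).
Pull out 2: since 3 ≡ 3 (mod 8), (2/3) = -1.
Reached (1/3) = 1. Collecting the sign flips along the way, the symbol is -1.

-1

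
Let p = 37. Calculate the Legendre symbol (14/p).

Pull out 2: since 37 ≡ 5 (mod 8), (2/37) = -1.
Reciprocity: 7 ≡ 3 and 37 ≡ 1 (mod 4), so (7/37) = +(37/7).
Reduce top mod 7: now compute (2/7).
Pull out 2: since 7 ≡ 7 (mod 8), (2/7) = +1.
Reached (1/7) = 1. Collecting the sign flips along the way, the symbol is -1.

-1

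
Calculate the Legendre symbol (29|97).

Reciprocity: 29 ≡ 1 and 97 ≡ 1 (mod 4), so (29/97) = +(97/29).
Reduce top mod 29: now compute (10/29).
Pull out 2: since 29 ≡ 5 (mod 8), (2/29) = -1.
Reciprocity: 5 ≡ 1 and 29 ≡ 1 (mod 4), so (5/29) = +(29/5).
Reduce top mod 5: now compute (4/5).
Pull out 2^2: since 5 ≡ 5 (mod 8), (2/5) = -1, so (2/5)^2 = +1.
Reached (1/5) = 1. Collecting the sign flips along the way, the symbol is -1.

-1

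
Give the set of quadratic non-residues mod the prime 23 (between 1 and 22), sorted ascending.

5 7 10 11 14 15 17 19 20 21 22

Square k = 1,…,11 (k and 23−k give the same square):
1²=1, 2²=4, 3²=9, 4²=16, 5²≡2, 6²≡13, 7²≡3, 8²≡18, 9²≡12, 10²≡8, 11²≡6 (mod 23).
The residues are {1, 2, 3, 4, 6, 8, 9, 12, 13, 16, 18}; the non-residues are the remaining 11 nonzero classes.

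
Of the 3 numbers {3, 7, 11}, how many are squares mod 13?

1

(3/13) = +1 → QR.
(7/13) = -1 → non-residue.
(11/13) = -1 → non-residue.
Total quadratic residues among the 3: 1.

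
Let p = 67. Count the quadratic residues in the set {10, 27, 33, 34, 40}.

(10/67) = +1 → QR.
(27/67) = -1 → non-residue.
(33/67) = +1 → QR.
(34/67) = -1 → non-residue.
(40/67) = +1 → QR.
Total quadratic residues among the 5: 3.

3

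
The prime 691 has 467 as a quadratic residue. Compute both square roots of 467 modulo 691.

Since 691 ≡ 3 (mod 4), a square root of 467 is 467^((691+1)/4) = 467^173 mod 691.
Repeated squaring: 467^2≡424, 467^4≡116, 467^8≡327, 467^16≡515, 467^32≡572, 467^64≡341, 467^128≡193 (mod 691).
467^173 = 467^(128+32+8+4+1) ≡ 43 (mod 691).
Check: 43² = 1849 ≡ 467 (mod 691). The two roots are 43 and 648.

43, 648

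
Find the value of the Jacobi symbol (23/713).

Reciprocity: 23 ≡ 3 and 713 ≡ 1 (mod 4), so (23/713) = +(713/23).
Reduce top mod 23: now compute (0/23).
Top reduces to 0: gcd > 1, so the symbol is 0.

0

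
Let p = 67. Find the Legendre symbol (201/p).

First reduce: 201 ≡ 0 (mod 67).
Top reduces to 0: gcd > 1, so the symbol is 0.

0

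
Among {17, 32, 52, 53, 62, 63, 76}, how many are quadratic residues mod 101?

3

(17/101) = +1 → QR.
(32/101) = -1 → non-residue.
(52/101) = +1 → QR.
(53/101) = -1 → non-residue.
(62/101) = -1 → non-residue.
(63/101) = -1 → non-residue.
(76/101) = +1 → QR.
Total quadratic residues among the 7: 3.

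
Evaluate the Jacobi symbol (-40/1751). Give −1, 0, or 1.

First reduce: -40 ≡ 1711 (mod 1751).
Reciprocity: 1711 ≡ 3 and 1751 ≡ 3 (mod 4), so (1711/1751) = −(1751/1711).
Reduce top mod 1711: now compute (40/1711).
Pull out 2^3: since 1711 ≡ 7 (mod 8), (2/1711) = +1, so (2/1711)^3 = +1.
Reciprocity: 5 ≡ 1 and 1711 ≡ 3 (mod 4), so (5/1711) = +(1711/5).
Reduce top mod 5: now compute (1/5).
Reached (1/5) = 1. Collecting the sign flips along the way, the symbol is -1.

-1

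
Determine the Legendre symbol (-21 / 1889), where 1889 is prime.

1

First reduce: -21 ≡ 1868 (mod 1889).
Pull out 2^2: since 1889 ≡ 1 (mod 8), (2/1889) = +1, so (2/1889)^2 = +1.
Reciprocity: 467 ≡ 3 and 1889 ≡ 1 (mod 4), so (467/1889) = +(1889/467).
Reduce top mod 467: now compute (21/467).
Reciprocity: 21 ≡ 1 and 467 ≡ 3 (mod 4), so (21/467) = +(467/21).
Reduce top mod 21: now compute (5/21).
Reciprocity: 5 ≡ 1 and 21 ≡ 1 (mod 4), so (5/21) = +(21/5).
Reduce top mod 5: now compute (1/5).
Reached (1/5) = 1. Collecting the sign flips along the way, the symbol is +1.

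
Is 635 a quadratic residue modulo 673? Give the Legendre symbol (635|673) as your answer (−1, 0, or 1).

-1

Reciprocity: 635 ≡ 3 and 673 ≡ 1 (mod 4), so (635/673) = +(673/635).
Reduce top mod 635: now compute (38/635).
Pull out 2: since 635 ≡ 3 (mod 8), (2/635) = -1.
Reciprocity: 19 ≡ 3 and 635 ≡ 3 (mod 4), so (19/635) = −(635/19).
Reduce top mod 19: now compute (8/19).
Pull out 2^3: since 19 ≡ 3 (mod 8), (2/19) = -1, so (2/19)^3 = -1.
Reached (1/19) = 1. Collecting the sign flips along the way, the symbol is -1.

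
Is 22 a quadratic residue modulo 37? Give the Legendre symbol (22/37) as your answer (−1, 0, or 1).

-1

Euler's criterion: (22/37) ≡ 22^18 (mod 37).
22^2 ≡ 3 (mod 37)
22^4 ≡ 9 (mod 37)
22^8 ≡ 7 (mod 37)
22^16 ≡ 12 (mod 37)
22^18 = 22^(16+2) ≡ 36 (mod 37).
Result is 36 ≡ −1, so (22/37) = −1.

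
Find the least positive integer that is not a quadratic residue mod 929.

(2/929) = +1, so 2 is a residue.
(3/929) = −1, so 3 is the smallest positive non-residue mod 929.

3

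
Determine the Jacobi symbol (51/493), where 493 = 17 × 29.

0

Reciprocity: 51 ≡ 3 and 493 ≡ 1 (mod 4), so (51/493) = +(493/51).
Reduce top mod 51: now compute (34/51).
Pull out 2: since 51 ≡ 3 (mod 8), (2/51) = -1.
Reciprocity: 17 ≡ 1 and 51 ≡ 3 (mod 4), so (17/51) = +(51/17).
Reduce top mod 17: now compute (0/17).
Top reduces to 0: gcd > 1, so the symbol is 0.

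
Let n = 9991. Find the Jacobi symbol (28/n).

-1

Pull out 2^2: since 9991 ≡ 7 (mod 8), (2/9991) = +1, so (2/9991)^2 = +1.
Reciprocity: 7 ≡ 3 and 9991 ≡ 3 (mod 4), so (7/9991) = −(9991/7).
Reduce top mod 7: now compute (2/7).
Pull out 2: since 7 ≡ 7 (mod 8), (2/7) = +1.
Reached (1/7) = 1. Collecting the sign flips along the way, the symbol is -1.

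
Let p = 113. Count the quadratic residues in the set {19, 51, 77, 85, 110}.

3

(19/113) = -1 → non-residue.
(51/113) = +1 → QR.
(77/113) = +1 → QR.
(85/113) = +1 → QR.
(110/113) = -1 → non-residue.
Total quadratic residues among the 5: 3.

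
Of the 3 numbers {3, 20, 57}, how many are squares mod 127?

(3/127) = -1 → non-residue.
(20/127) = -1 → non-residue.
(57/127) = -1 → non-residue.
Total quadratic residues among the 3: 0.

0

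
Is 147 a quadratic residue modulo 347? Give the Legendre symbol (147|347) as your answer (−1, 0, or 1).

Euler's criterion: (147/347) ≡ 147^173 (mod 347).
147^2 ≡ 95 (mod 347)
147^4 ≡ 3 (mod 347)
147^8 ≡ 9 (mod 347)
147^16 ≡ 81 (mod 347)
147^32 ≡ 315 (mod 347)
147^64 ≡ 330 (mod 347)
147^128 ≡ 289 (mod 347)
147^173 = 147^(128+32+8+4+1) ≡ 1 (mod 347).
Result is 1, so (147/347) = 1.

1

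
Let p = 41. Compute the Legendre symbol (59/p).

Euler's criterion: (59/41) ≡ 18^20 (mod 41).
18^2 ≡ 37 (mod 41)
18^4 ≡ 16 (mod 41)
18^8 ≡ 10 (mod 41)
18^16 ≡ 18 (mod 41)
18^20 = 18^(16+4) ≡ 1 (mod 41).
Result is 1, so (59/41) = 1.

1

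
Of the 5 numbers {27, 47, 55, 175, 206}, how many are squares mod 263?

(27/263) = +1 → QR.
(47/263) = -1 → non-residue.
(55/263) = -1 → non-residue.
(175/263) = -1 → non-residue.
(206/263) = +1 → QR.
Total quadratic residues among the 5: 2.

2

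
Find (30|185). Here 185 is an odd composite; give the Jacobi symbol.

0

Pull out 2: since 185 ≡ 1 (mod 8), (2/185) = +1.
Reciprocity: 15 ≡ 3 and 185 ≡ 1 (mod 4), so (15/185) = +(185/15).
Reduce top mod 15: now compute (5/15).
Reciprocity: 5 ≡ 1 and 15 ≡ 3 (mod 4), so (5/15) = +(15/5).
Reduce top mod 5: now compute (0/5).
Top reduces to 0: gcd > 1, so the symbol is 0.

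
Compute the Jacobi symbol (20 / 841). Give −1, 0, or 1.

1

Pull out 2^2: since 841 ≡ 1 (mod 8), (2/841) = +1, so (2/841)^2 = +1.
Reciprocity: 5 ≡ 1 and 841 ≡ 1 (mod 4), so (5/841) = +(841/5).
Reduce top mod 5: now compute (1/5).
Reached (1/5) = 1. Collecting the sign flips along the way, the symbol is +1.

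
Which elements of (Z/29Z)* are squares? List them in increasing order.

Square k = 1,…,14 (k and 29−k give the same square):
1²=1, 2²=4, 3²=9, 4²=16, 5²=25, 6²≡7, 7²≡20, 8²≡6, 9²≡23, 10²≡13, 11²≡5, 12²≡28, 13²≡24, 14²≡22 (mod 29).
So the quadratic residues mod 29 are {1, 4, 5, 6, 7, 9, 13, 16, 20, 22, 23, 24, 25, 28}.

1,4,5,6,7,9,13,16,20,22,23,24,25,28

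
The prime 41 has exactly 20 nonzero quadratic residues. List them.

Square k = 1,…,20 (k and 41−k give the same square):
1²=1, 2²=4, 3²=9, 4²=16, 5²=25, 6²=36, 7²≡8, 8²≡23, 9²≡40, 10²≡18, 11²≡39, 12²≡21, 13²≡5, 14²≡32, 15²≡20, 16²≡10, 17²≡2, 18²≡37, 19²≡33, 20²≡31 (mod 41).
So the quadratic residues mod 41 are {1, 2, 4, 5, 8, 9, 10, 16, 18, 20, 21, 23, 25, 31, 32, 33, 36, 37, 39, 40}.

1 2 4 5 8 9 10 16 18 20 21 23 25 31 32 33 36 37 39 40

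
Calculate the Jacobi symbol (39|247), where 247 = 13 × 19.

Reciprocity: 39 ≡ 3 and 247 ≡ 3 (mod 4), so (39/247) = −(247/39).
Reduce top mod 39: now compute (13/39).
Reciprocity: 13 ≡ 1 and 39 ≡ 3 (mod 4), so (13/39) = +(39/13).
Reduce top mod 13: now compute (0/13).
Top reduces to 0: gcd > 1, so the symbol is 0.

0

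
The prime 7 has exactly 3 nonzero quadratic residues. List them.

1,2,4

Square k = 1,…,3 (k and 7−k give the same square):
1²=1, 2²=4, 3²≡2 (mod 7).
So the quadratic residues mod 7 are {1, 2, 4}.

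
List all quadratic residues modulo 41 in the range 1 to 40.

1 2 4 5 8 9 10 16 18 20 21 23 25 31 32 33 36 37 39 40

Square k = 1,…,20 (k and 41−k give the same square):
1²=1, 2²=4, 3²=9, 4²=16, 5²=25, 6²=36, 7²≡8, 8²≡23, 9²≡40, 10²≡18, 11²≡39, 12²≡21, 13²≡5, 14²≡32, 15²≡20, 16²≡10, 17²≡2, 18²≡37, 19²≡33, 20²≡31 (mod 41).
So the quadratic residues mod 41 are {1, 2, 4, 5, 8, 9, 10, 16, 18, 20, 21, 23, 25, 31, 32, 33, 36, 37, 39, 40}.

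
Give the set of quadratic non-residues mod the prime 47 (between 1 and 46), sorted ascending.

Square k = 1,…,23 (k and 47−k give the same square):
1²=1, 2²=4, 3²=9, 4²=16, 5²=25, 6²=36, 7²≡2, 8²≡17, 9²≡34, 10²≡6, 11²≡27, 12²≡3, 13²≡28, 14²≡8, 15²≡37, 16²≡21, 17²≡7, 18²≡42, 19²≡32, 20²≡24, 21²≡18, 22²≡14, 23²≡12 (mod 47).
The residues are {1, 2, 3, 4, 6, 7, 8, 9, 12, 14, 16, 17, 18, 21, 24, 25, 27, 28, 32, 34, 36, 37, 42}; the non-residues are the remaining 23 nonzero classes.

5 10 11 13 15 19 20 22 23 26 29 30 31 33 35 38 39 40 41 43 44 45 46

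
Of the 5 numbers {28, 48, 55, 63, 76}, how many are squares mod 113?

2

(28/113) = +1 → QR.
(48/113) = -1 → non-residue.
(55/113) = -1 → non-residue.
(63/113) = +1 → QR.
(76/113) = -1 → non-residue.
Total quadratic residues among the 5: 2.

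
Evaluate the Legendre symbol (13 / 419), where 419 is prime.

1

Euler's criterion: (13/419) ≡ 13^209 (mod 419).
13^2 ≡ 169 (mod 419)
13^4 ≡ 69 (mod 419)
13^8 ≡ 152 (mod 419)
13^16 ≡ 59 (mod 419)
13^32 ≡ 129 (mod 419)
13^64 ≡ 300 (mod 419)
13^128 ≡ 334 (mod 419)
13^209 = 13^(128+64+16+1) ≡ 1 (mod 419).
Result is 1, so (13/419) = 1.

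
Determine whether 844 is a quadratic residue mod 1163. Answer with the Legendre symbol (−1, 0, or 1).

1

Pull out 2^2: since 1163 ≡ 3 (mod 8), (2/1163) = -1, so (2/1163)^2 = +1.
Reciprocity: 211 ≡ 3 and 1163 ≡ 3 (mod 4), so (211/1163) = −(1163/211).
Reduce top mod 211: now compute (108/211).
Pull out 2^2: since 211 ≡ 3 (mod 8), (2/211) = -1, so (2/211)^2 = +1.
Reciprocity: 27 ≡ 3 and 211 ≡ 3 (mod 4), so (27/211) = −(211/27).
Reduce top mod 27: now compute (22/27).
Pull out 2: since 27 ≡ 3 (mod 8), (2/27) = -1.
Reciprocity: 11 ≡ 3 and 27 ≡ 3 (mod 4), so (11/27) = −(27/11).
Reduce top mod 11: now compute (5/11).
Reciprocity: 5 ≡ 1 and 11 ≡ 3 (mod 4), so (5/11) = +(11/5).
Reduce top mod 5: now compute (1/5).
Reached (1/5) = 1. Collecting the sign flips along the way, the symbol is +1.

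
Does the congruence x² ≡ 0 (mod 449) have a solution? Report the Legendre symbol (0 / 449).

Top reduces to 0: gcd > 1, so the symbol is 0.

0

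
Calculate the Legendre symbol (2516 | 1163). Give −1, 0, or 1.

Euler's criterion: (2516/1163) ≡ 190^581 (mod 1163).
190^2 ≡ 47 (mod 1163)
190^4 ≡ 1046 (mod 1163)
190^8 ≡ 896 (mod 1163)
190^16 ≡ 346 (mod 1163)
190^32 ≡ 1090 (mod 1163)
190^64 ≡ 677 (mod 1163)
190^128 ≡ 107 (mod 1163)
190^256 ≡ 982 (mod 1163)
190^512 ≡ 197 (mod 1163)
190^581 = 190^(512+64+4+1) ≡ 1162 (mod 1163).
Result is 1162 ≡ −1, so (2516/1163) = −1.

-1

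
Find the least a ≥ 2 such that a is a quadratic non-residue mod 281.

(2/281) = +1, so 2 is a residue.
(3/281) = −1, so 3 is the smallest positive non-residue mod 281.

3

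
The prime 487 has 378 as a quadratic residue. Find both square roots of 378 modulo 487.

69, 418

Since 487 ≡ 3 (mod 4), a square root of 378 is 378^((487+1)/4) = 378^122 mod 487.
Repeated squaring: 378^2≡193, 378^4≡237, 378^8≡164, 378^16≡111, 378^32≡146, 378^64≡375 (mod 487).
378^122 = 378^(64+32+16+8+2) ≡ 69 (mod 487).
Check: 69² = 4761 ≡ 378 (mod 487). The two roots are 69 and 418.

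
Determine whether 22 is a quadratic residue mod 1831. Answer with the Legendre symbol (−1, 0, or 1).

-1

Pull out 2: since 1831 ≡ 7 (mod 8), (2/1831) = +1.
Reciprocity: 11 ≡ 3 and 1831 ≡ 3 (mod 4), so (11/1831) = −(1831/11).
Reduce top mod 11: now compute (5/11).
Reciprocity: 5 ≡ 1 and 11 ≡ 3 (mod 4), so (5/11) = +(11/5).
Reduce top mod 5: now compute (1/5).
Reached (1/5) = 1. Collecting the sign flips along the way, the symbol is -1.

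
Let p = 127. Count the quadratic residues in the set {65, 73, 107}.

(65/127) = -1 → non-residue.
(73/127) = +1 → QR.
(107/127) = +1 → QR.
Total quadratic residues among the 3: 2.

2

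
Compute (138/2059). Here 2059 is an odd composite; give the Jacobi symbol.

Pull out 2: since 2059 ≡ 3 (mod 8), (2/2059) = -1.
Reciprocity: 69 ≡ 1 and 2059 ≡ 3 (mod 4), so (69/2059) = +(2059/69).
Reduce top mod 69: now compute (58/69).
Pull out 2: since 69 ≡ 5 (mod 8), (2/69) = -1.
Reciprocity: 29 ≡ 1 and 69 ≡ 1 (mod 4), so (29/69) = +(69/29).
Reduce top mod 29: now compute (11/29).
Reciprocity: 11 ≡ 3 and 29 ≡ 1 (mod 4), so (11/29) = +(29/11).
Reduce top mod 11: now compute (7/11).
Reciprocity: 7 ≡ 3 and 11 ≡ 3 (mod 4), so (7/11) = −(11/7).
Reduce top mod 7: now compute (4/7).
Pull out 2^2: since 7 ≡ 7 (mod 8), (2/7) = +1, so (2/7)^2 = +1.
Reached (1/7) = 1. Collecting the sign flips along the way, the symbol is -1.

-1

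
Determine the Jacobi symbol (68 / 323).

Pull out 2^2: since 323 ≡ 3 (mod 8), (2/323) = -1, so (2/323)^2 = +1.
Reciprocity: 17 ≡ 1 and 323 ≡ 3 (mod 4), so (17/323) = +(323/17).
Reduce top mod 17: now compute (0/17).
Top reduces to 0: gcd > 1, so the symbol is 0.

0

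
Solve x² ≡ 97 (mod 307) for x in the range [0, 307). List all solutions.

149, 158

Since 307 ≡ 3 (mod 4), a square root of 97 is 97^((307+1)/4) = 97^77 mod 307.
Repeated squaring: 97^2≡199, 97^4≡305, 97^8≡4, 97^16≡16, 97^32≡256, 97^64≡145 (mod 307).
97^77 = 97^(64+8+4+1) ≡ 149 (mod 307).
Check: 149² = 22201 ≡ 97 (mod 307). The two roots are 149 and 158.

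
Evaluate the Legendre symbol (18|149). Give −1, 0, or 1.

Euler's criterion: (18/149) ≡ 18^74 (mod 149).
18^2 ≡ 26 (mod 149)
18^4 ≡ 80 (mod 149)
18^8 ≡ 142 (mod 149)
18^16 ≡ 49 (mod 149)
18^32 ≡ 17 (mod 149)
18^64 ≡ 140 (mod 149)
18^74 = 18^(64+8+2) ≡ 148 (mod 149).
Result is 148 ≡ −1, so (18/149) = −1.

-1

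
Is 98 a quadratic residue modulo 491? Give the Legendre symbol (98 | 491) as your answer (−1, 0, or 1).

-1

Pull out 2: since 491 ≡ 3 (mod 8), (2/491) = -1.
Reciprocity: 49 ≡ 1 and 491 ≡ 3 (mod 4), so (49/491) = +(491/49).
Reduce top mod 49: now compute (1/49).
Reached (1/49) = 1. Collecting the sign flips along the way, the symbol is -1.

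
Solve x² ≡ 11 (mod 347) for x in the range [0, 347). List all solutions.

59, 288

Since 347 ≡ 3 (mod 4), a square root of 11 is 11^((347+1)/4) = 11^87 mod 347.
Repeated squaring: 11^2≡121, 11^4≡67, 11^8≡325, 11^16≡137, 11^32≡31, 11^64≡267 (mod 347).
11^87 = 11^(64+16+4+2+1) ≡ 59 (mod 347).
Check: 59² = 3481 ≡ 11 (mod 347). The two roots are 59 and 288.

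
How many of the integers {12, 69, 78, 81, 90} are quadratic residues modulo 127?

2

(12/127) = -1 → non-residue.
(69/127) = +1 → QR.
(78/127) = -1 → non-residue.
(81/127) = +1 → QR.
(90/127) = -1 → non-residue.
Total quadratic residues among the 5: 2.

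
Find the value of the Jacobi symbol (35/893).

Reciprocity: 35 ≡ 3 and 893 ≡ 1 (mod 4), so (35/893) = +(893/35).
Reduce top mod 35: now compute (18/35).
Pull out 2: since 35 ≡ 3 (mod 8), (2/35) = -1.
Reciprocity: 9 ≡ 1 and 35 ≡ 3 (mod 4), so (9/35) = +(35/9).
Reduce top mod 9: now compute (8/9).
Pull out 2^3: since 9 ≡ 1 (mod 8), (2/9) = +1, so (2/9)^3 = +1.
Reached (1/9) = 1. Collecting the sign flips along the way, the symbol is -1.

-1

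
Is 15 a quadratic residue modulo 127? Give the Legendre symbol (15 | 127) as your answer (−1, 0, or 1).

Euler's criterion: (15/127) ≡ 15^63 (mod 127).
15^2 ≡ 98 (mod 127)
15^4 ≡ 79 (mod 127)
15^8 ≡ 18 (mod 127)
15^16 ≡ 70 (mod 127)
15^32 ≡ 74 (mod 127)
15^63 = 15^(32+16+8+4+2+1) ≡ 1 (mod 127).
Result is 1, so (15/127) = 1.

1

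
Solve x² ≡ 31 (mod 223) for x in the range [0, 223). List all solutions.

37, 186

Since 223 ≡ 3 (mod 4), a square root of 31 is 31^((223+1)/4) = 31^56 mod 223.
Repeated squaring: 31^2≡69, 31^4≡78, 31^8≡63, 31^16≡178, 31^32≡18 (mod 223).
31^56 = 31^(32+16+8) ≡ 37 (mod 223).
Check: 37² = 1369 ≡ 31 (mod 223). The two roots are 37 and 186.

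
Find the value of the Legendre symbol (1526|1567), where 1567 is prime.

Pull out 2: since 1567 ≡ 7 (mod 8), (2/1567) = +1.
Reciprocity: 763 ≡ 3 and 1567 ≡ 3 (mod 4), so (763/1567) = −(1567/763).
Reduce top mod 763: now compute (41/763).
Reciprocity: 41 ≡ 1 and 763 ≡ 3 (mod 4), so (41/763) = +(763/41).
Reduce top mod 41: now compute (25/41).
Reciprocity: 25 ≡ 1 and 41 ≡ 1 (mod 4), so (25/41) = +(41/25).
Reduce top mod 25: now compute (16/25).
Pull out 2^4: since 25 ≡ 1 (mod 8), (2/25) = +1, so (2/25)^4 = +1.
Reached (1/25) = 1. Collecting the sign flips along the way, the symbol is -1.

-1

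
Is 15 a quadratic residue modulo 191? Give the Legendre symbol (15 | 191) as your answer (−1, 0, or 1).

1

Reciprocity: 15 ≡ 3 and 191 ≡ 3 (mod 4), so (15/191) = −(191/15).
Reduce top mod 15: now compute (11/15).
Reciprocity: 11 ≡ 3 and 15 ≡ 3 (mod 4), so (11/15) = −(15/11).
Reduce top mod 11: now compute (4/11).
Pull out 2^2: since 11 ≡ 3 (mod 8), (2/11) = -1, so (2/11)^2 = +1.
Reached (1/11) = 1. Collecting the sign flips along the way, the symbol is +1.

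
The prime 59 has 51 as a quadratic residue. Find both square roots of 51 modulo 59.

Since 59 ≡ 3 (mod 4), a square root of 51 is 51^((59+1)/4) = 51^15 mod 59.
Repeated squaring: 51^2≡5, 51^4≡25, 51^8≡35 (mod 59).
51^15 = 51^(8+4+2+1) ≡ 46 (mod 59).
Check: 46² = 2116 ≡ 51 (mod 59). The two roots are 13 and 46.

13, 46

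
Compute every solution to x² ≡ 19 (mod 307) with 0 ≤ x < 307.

Since 307 ≡ 3 (mod 4), a square root of 19 is 19^((307+1)/4) = 19^77 mod 307.
Repeated squaring: 19^2≡54, 19^4≡153, 19^8≡77, 19^16≡96, 19^32≡6, 19^64≡36 (mod 307).
19^77 = 19^(64+8+4+1) ≡ 68 (mod 307).
Check: 68² = 4624 ≡ 19 (mod 307). The two roots are 68 and 239.

68, 239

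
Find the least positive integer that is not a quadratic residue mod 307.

(2/307) = −1, so 2 is the smallest positive non-residue mod 307.

2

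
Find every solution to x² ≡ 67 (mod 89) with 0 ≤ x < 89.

44, 45

89 ≡ 1 (mod 4), so we find a root by search.
Trying successive values, 44² = 1936 ≡ 67 (mod 89). The other root is 89 − 44 = 45.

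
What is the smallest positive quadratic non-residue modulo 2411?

2

(2/2411) = −1, so 2 is the smallest positive non-residue mod 2411.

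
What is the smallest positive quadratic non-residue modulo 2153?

(2/2153) = +1, so 2 is a residue.
(3/2153) = −1, so 3 is the smallest positive non-residue mod 2153.

3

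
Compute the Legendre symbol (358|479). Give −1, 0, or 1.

-1

Euler's criterion: (358/479) ≡ 358^239 (mod 479).
358^2 ≡ 271 (mod 479)
358^4 ≡ 154 (mod 479)
358^8 ≡ 245 (mod 479)
358^16 ≡ 150 (mod 479)
358^32 ≡ 466 (mod 479)
358^64 ≡ 169 (mod 479)
358^128 ≡ 300 (mod 479)
358^239 = 358^(128+64+32+8+4+2+1) ≡ 478 (mod 479).
Result is 478 ≡ −1, so (358/479) = −1.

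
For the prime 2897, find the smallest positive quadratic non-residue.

(2/2897) = +1, so 2 is a residue.
(3/2897) = −1, so 3 is the smallest positive non-residue mod 2897.

3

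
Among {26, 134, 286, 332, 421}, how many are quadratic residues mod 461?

1

(26/461) = +1 → QR.
(134/461) = -1 → non-residue.
(286/461) = -1 → non-residue.
(332/461) = -1 → non-residue.
(421/461) = -1 → non-residue.
Total quadratic residues among the 5: 1.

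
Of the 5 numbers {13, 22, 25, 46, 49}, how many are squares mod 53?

(13/53) = +1 → QR.
(22/53) = -1 → non-residue.
(25/53) = +1 → QR.
(46/53) = +1 → QR.
(49/53) = +1 → QR.
Total quadratic residues among the 5: 4.

4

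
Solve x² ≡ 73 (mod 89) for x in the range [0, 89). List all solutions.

42, 47

89 ≡ 1 (mod 4), so we find a root by search.
Trying successive values, 42² = 1764 ≡ 73 (mod 89). The other root is 89 − 42 = 47.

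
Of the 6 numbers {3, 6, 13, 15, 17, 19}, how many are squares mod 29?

2

(3/29) = -1 → non-residue.
(6/29) = +1 → QR.
(13/29) = +1 → QR.
(15/29) = -1 → non-residue.
(17/29) = -1 → non-residue.
(19/29) = -1 → non-residue.
Total quadratic residues among the 6: 2.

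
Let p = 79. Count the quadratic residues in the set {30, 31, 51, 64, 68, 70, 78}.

(30/79) = -1 → non-residue.
(31/79) = +1 → QR.
(51/79) = +1 → QR.
(64/79) = +1 → QR.
(68/79) = -1 → non-residue.
(70/79) = -1 → non-residue.
(78/79) = -1 → non-residue.
Total quadratic residues among the 7: 3.

3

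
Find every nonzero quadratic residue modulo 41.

Square k = 1,…,20 (k and 41−k give the same square):
1²=1, 2²=4, 3²=9, 4²=16, 5²=25, 6²=36, 7²≡8, 8²≡23, 9²≡40, 10²≡18, 11²≡39, 12²≡21, 13²≡5, 14²≡32, 15²≡20, 16²≡10, 17²≡2, 18²≡37, 19²≡33, 20²≡31 (mod 41).
So the quadratic residues mod 41 are {1, 2, 4, 5, 8, 9, 10, 16, 18, 20, 21, 23, 25, 31, 32, 33, 36, 37, 39, 40}.

1, 2, 4, 5, 8, 9, 10, 16, 18, 20, 21, 23, 25, 31, 32, 33, 36, 37, 39, 40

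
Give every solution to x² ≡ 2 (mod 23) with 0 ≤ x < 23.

5, 18

Since 23 ≡ 3 (mod 4), a square root of 2 is 2^((23+1)/4) = 2^6 mod 23.
Repeated squaring: 2^2≡4, 2^4≡16 (mod 23).
2^6 = 2^(4+2) ≡ 18 (mod 23).
Check: 18² = 324 ≡ 2 (mod 23). The two roots are 5 and 18.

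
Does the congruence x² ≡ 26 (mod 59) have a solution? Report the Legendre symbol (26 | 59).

Euler's criterion: (26/59) ≡ 26^29 (mod 59).
26^2 ≡ 27 (mod 59)
26^4 ≡ 21 (mod 59)
26^8 ≡ 28 (mod 59)
26^16 ≡ 17 (mod 59)
26^29 = 26^(16+8+4+1) ≡ 1 (mod 59).
Result is 1, so (26/59) = 1.

1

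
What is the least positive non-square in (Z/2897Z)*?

(2/2897) = +1, so 2 is a residue.
(3/2897) = −1, so 3 is the smallest positive non-residue mod 2897.

3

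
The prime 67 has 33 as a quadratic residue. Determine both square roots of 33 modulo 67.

10, 57

Since 67 ≡ 3 (mod 4), a square root of 33 is 33^((67+1)/4) = 33^17 mod 67.
Repeated squaring: 33^2≡17, 33^4≡21, 33^8≡39, 33^16≡47 (mod 67).
33^17 = 33^(16+1) ≡ 10 (mod 67).
Check: 10² = 100 ≡ 33 (mod 67). The two roots are 10 and 57.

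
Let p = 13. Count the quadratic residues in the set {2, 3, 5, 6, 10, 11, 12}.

3

(2/13) = -1 → non-residue.
(3/13) = +1 → QR.
(5/13) = -1 → non-residue.
(6/13) = -1 → non-residue.
(10/13) = +1 → QR.
(11/13) = -1 → non-residue.
(12/13) = +1 → QR.
Total quadratic residues among the 7: 3.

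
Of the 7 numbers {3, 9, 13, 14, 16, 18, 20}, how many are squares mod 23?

5

(3/23) = +1 → QR.
(9/23) = +1 → QR.
(13/23) = +1 → QR.
(14/23) = -1 → non-residue.
(16/23) = +1 → QR.
(18/23) = +1 → QR.
(20/23) = -1 → non-residue.
Total quadratic residues among the 7: 5.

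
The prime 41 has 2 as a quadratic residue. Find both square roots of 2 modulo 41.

17, 24

41 ≡ 1 (mod 4), so we find a root by search.
Trying successive values, 17² = 289 ≡ 2 (mod 41). The other root is 41 − 17 = 24.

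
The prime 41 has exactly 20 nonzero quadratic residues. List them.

1 2 4 5 8 9 10 16 18 20 21 23 25 31 32 33 36 37 39 40

Square k = 1,…,20 (k and 41−k give the same square):
1²=1, 2²=4, 3²=9, 4²=16, 5²=25, 6²=36, 7²≡8, 8²≡23, 9²≡40, 10²≡18, 11²≡39, 12²≡21, 13²≡5, 14²≡32, 15²≡20, 16²≡10, 17²≡2, 18²≡37, 19²≡33, 20²≡31 (mod 41).
So the quadratic residues mod 41 are {1, 2, 4, 5, 8, 9, 10, 16, 18, 20, 21, 23, 25, 31, 32, 33, 36, 37, 39, 40}.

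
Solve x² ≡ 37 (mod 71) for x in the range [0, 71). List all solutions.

26, 45

Since 71 ≡ 3 (mod 4), a square root of 37 is 37^((71+1)/4) = 37^18 mod 71.
Repeated squaring: 37^2≡20, 37^4≡45, 37^8≡37, 37^16≡20 (mod 71).
37^18 = 37^(16+2) ≡ 45 (mod 71).
Check: 45² = 2025 ≡ 37 (mod 71). The two roots are 26 and 45.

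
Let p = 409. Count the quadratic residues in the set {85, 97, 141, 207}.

(85/409) = +1 → QR.
(97/409) = -1 → non-residue.
(141/409) = -1 → non-residue.
(207/409) = +1 → QR.
Total quadratic residues among the 4: 2.

2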